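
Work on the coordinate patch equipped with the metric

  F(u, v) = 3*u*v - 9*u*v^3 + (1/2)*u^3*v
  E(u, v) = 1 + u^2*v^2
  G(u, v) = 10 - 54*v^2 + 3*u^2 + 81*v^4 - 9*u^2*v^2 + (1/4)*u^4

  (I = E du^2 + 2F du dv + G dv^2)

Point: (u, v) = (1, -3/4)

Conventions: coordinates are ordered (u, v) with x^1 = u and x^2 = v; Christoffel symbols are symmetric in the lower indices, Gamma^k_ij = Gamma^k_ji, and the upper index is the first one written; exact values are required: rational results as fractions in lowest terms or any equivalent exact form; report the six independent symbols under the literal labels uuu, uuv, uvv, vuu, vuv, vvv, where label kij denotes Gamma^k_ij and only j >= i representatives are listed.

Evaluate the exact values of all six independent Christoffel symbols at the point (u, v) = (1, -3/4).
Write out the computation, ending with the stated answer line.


E = 25/16, F = 75/64, G = 881/256 at the point
E_u = 9/8, E_v = -3/2, F_u = 27/64, F_v = -187/16, G_u = -25/8, G_v = -675/16
EG - F^2 = 1025/256;  g^inv = (256/1025) * [[881/256, -75/64], [-75/64, 25/16]]
first-kind symbols [ij,l] = (1/2)(d_i g_jl + d_j g_il - d_l g_ij): [uu,u] = E_u/2 = 9/16, [uu,v] = F_u - E_v/2 = 75/64, [uv,u] = E_v/2 = -3/4, [uv,v] = G_u/2 = -25/16, [vv,u] = F_v - G_u/2 = -81/8, [vv,v] = G_v/2 = -675/32
Gamma^u_ij = (G*[ij,u] - F*[ij,v])/(EG - F^2), Gamma^v_ij = (E*[ij,v] - F*[ij,u])/(EG - F^2)

Answer: Gamma_uuu = 144/1025, Gamma_uuv = -192/1025, Gamma_uvv = -2592/1025, Gamma_vuu = 12/41, Gamma_vuv = -16/41, Gamma_vvv = -216/41


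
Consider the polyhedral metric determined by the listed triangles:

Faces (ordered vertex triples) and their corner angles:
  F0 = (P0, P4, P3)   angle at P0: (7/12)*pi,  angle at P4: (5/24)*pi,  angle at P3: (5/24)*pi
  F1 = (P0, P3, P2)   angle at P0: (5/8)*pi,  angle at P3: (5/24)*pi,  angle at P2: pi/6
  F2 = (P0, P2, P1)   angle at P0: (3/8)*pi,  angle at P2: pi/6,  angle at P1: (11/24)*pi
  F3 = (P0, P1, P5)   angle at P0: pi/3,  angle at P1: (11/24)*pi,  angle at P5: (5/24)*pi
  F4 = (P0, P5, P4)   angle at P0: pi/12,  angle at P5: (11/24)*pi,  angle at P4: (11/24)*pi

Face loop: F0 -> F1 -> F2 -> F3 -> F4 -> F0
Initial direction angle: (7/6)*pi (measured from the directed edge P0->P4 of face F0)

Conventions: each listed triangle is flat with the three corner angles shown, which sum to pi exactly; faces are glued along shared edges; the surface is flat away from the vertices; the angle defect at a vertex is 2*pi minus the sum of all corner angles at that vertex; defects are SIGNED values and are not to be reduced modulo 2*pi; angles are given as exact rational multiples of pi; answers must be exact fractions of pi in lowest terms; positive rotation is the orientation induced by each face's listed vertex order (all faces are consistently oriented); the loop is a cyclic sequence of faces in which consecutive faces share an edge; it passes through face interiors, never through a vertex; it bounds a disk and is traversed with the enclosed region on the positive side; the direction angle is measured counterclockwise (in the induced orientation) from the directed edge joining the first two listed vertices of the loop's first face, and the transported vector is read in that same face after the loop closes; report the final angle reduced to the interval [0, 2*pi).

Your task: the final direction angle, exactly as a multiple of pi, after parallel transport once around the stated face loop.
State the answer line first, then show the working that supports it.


Answer: final direction angle = (7/6)*pi

enclosed vertex P0: corner angles sum to 2*pi, defect = 2*pi - 2*pi = 0
final direction = starting direction + enclosed defect total, reduced mod 2*pi (induced orientation)
final angle = (7/6)*pi + 0 = (7/6)*pi (mod 2*pi)


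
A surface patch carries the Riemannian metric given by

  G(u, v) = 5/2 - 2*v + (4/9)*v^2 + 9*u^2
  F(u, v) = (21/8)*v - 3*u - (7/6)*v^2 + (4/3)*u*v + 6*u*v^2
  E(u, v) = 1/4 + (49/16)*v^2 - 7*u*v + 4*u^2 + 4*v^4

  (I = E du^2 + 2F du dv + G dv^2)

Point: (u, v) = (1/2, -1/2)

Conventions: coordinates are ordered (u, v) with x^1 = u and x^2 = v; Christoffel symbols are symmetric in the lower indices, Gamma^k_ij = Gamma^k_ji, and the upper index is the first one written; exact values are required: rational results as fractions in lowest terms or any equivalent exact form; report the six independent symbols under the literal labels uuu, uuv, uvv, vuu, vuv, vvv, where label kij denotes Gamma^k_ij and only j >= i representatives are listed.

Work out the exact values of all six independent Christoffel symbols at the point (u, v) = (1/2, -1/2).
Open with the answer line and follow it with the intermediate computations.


Answer: Gamma_uuu = 127467/75172, Gamma_uuv = -14975/18793, Gamma_uvv = -72964/56379, Gamma_vuu = 342273/300688, Gamma_vuv = 30249/75172, Gamma_vvv = -15071/18793

E = 257/64, F = -43/16, G = 211/36 at the point
E_u = 15/2, E_v = -137/16, F_u = -13/6, F_v = 35/24, G_u = 9, G_v = -22/9
EG - F^2 = 18793/1152;  g^inv = (1152/18793) * [[211/36, 43/16], [43/16, 257/64]]
first-kind symbols [ij,l] = (1/2)(d_i g_jl + d_j g_il - d_l g_ij): [uu,u] = E_u/2 = 15/4, [uu,v] = F_u - E_v/2 = 203/96, [uv,u] = E_v/2 = -137/32, [uv,v] = G_u/2 = 9/2, [vv,u] = F_v - G_u/2 = -73/24, [vv,v] = G_v/2 = -11/9
Gamma^u_ij = (G*[ij,u] - F*[ij,v])/(EG - F^2), Gamma^v_ij = (E*[ij,v] - F*[ij,u])/(EG - F^2)


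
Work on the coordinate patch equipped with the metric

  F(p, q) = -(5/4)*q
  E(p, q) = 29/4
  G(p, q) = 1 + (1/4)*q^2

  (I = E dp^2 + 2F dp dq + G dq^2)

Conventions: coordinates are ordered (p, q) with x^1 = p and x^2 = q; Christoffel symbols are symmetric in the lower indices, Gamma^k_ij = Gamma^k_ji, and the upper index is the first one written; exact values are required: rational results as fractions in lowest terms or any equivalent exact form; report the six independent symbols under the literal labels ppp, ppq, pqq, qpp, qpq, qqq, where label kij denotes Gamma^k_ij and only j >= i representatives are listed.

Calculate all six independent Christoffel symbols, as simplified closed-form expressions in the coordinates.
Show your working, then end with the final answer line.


E = 29/4; F = -(5/4)*q; G = 1 + (1/4)*q^2
Gamma^k_ij = (1/2) g^{kl} (d_i g_jl + d_j g_il - d_l g_ij), with g^inv = (1/(EG-F^2)) [[G, -F], [-F, E]]
first partials: E_p = 0, E_q = 0, F_p = 0, F_q = -5/4, G_p = 0, G_q = (1/2)*q
D = EG - F^2 = 29/4 + (1/4)*q^2
expanded: Gamma^p_pp = (G E_p - 2F F_p + F E_q)/(2D), Gamma^p_pq = (G E_q - F G_p)/(2D), Gamma^p_qq = (2G F_q - G G_p - F G_q)/(2D), Gamma^q_pp = (2E F_p - E E_q - F E_p)/(2D), Gamma^q_pq = (E G_p - F E_q)/(2D), Gamma^q_qq = (E G_q - 2F F_q + F G_p)/(2D); substitute and cancel common factors

Answer: Gamma_ppp = 0, Gamma_ppq = 0, Gamma_pqq = -5/(q^2 + 29), Gamma_qpp = 0, Gamma_qpq = 0, Gamma_qqq = q/(q^2 + 29)


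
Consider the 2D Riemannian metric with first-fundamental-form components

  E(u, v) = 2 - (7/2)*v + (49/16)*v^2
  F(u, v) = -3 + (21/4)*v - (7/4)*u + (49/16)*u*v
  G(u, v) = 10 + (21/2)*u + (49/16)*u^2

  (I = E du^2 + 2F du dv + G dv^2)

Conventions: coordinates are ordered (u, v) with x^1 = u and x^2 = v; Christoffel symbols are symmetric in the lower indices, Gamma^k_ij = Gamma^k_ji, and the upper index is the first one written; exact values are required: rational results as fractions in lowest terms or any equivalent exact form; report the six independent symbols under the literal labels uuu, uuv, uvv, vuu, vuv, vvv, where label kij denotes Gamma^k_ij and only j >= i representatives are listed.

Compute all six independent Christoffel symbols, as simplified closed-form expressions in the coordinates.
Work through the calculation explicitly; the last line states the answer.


E = 2 - (7/2)*v + (49/16)*v^2; F = -3 + (21/4)*v - (7/4)*u + (49/16)*u*v; G = 10 + (21/2)*u + (49/16)*u^2
Gamma^k_ij = (1/2) g^{kl} (d_i g_jl + d_j g_il - d_l g_ij), with g^inv = (1/(EG-F^2)) [[G, -F], [-F, E]]
first partials: E_u = 0, E_v = -7/2 + (49/8)*v, F_u = -7/4 + (49/16)*v, F_v = 21/4 + (49/16)*u, G_u = 21/2 + (49/8)*u, G_v = 0
D = EG - F^2 = 11 - (7/2)*v + (21/2)*u + (49/16)*v^2 + (49/16)*u^2
expanded: Gamma^u_uu = (G E_u - 2F F_u + F E_v)/(2D), Gamma^u_uv = (G E_v - F G_u)/(2D), Gamma^u_vv = (2G F_v - G G_u - F G_v)/(2D), Gamma^v_uu = (2E F_u - E E_v - F E_u)/(2D), Gamma^v_uv = (E G_u - F E_v)/(2D), Gamma^v_vv = (E G_v - 2F F_v + F G_u)/(2D); substitute and cancel common factors

Answer: Gamma_uuu = 0, Gamma_uuv = (49*v - 28)/(49*u^2 + 168*u + 49*v^2 - 56*v + 176), Gamma_uvv = 0, Gamma_vuu = 0, Gamma_vuv = (49*u + 84)/(49*u^2 + 168*u + 49*v^2 - 56*v + 176), Gamma_vvv = 0


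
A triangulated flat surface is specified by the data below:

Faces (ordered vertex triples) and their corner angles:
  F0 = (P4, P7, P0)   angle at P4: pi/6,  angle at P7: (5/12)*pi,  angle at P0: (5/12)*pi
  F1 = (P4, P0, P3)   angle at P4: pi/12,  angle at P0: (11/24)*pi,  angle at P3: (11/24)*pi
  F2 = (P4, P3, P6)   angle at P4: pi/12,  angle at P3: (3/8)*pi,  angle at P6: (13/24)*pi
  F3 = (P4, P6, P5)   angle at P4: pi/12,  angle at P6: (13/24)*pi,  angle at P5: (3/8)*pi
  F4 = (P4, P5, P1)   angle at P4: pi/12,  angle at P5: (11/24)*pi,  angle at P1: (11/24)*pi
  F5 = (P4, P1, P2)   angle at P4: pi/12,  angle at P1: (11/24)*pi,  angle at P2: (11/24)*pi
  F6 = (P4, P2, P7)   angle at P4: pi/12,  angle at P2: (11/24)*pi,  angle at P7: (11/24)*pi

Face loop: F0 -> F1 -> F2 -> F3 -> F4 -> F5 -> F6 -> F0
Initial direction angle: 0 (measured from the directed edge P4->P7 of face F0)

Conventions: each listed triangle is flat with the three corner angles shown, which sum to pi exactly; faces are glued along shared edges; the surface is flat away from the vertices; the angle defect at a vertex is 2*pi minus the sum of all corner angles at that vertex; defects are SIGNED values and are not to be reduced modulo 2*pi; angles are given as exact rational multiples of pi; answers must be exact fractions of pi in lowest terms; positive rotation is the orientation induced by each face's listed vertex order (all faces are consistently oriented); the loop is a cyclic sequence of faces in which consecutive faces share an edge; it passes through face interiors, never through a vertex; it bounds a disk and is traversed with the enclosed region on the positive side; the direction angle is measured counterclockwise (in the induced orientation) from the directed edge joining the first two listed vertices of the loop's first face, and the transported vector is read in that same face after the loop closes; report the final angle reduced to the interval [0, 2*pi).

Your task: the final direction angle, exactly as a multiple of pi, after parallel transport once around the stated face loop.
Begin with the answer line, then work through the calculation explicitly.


Answer: final direction angle = (4/3)*pi

enclosed vertex P4: corner angles sum to (2/3)*pi, defect = 2*pi - (2/3)*pi = (4/3)*pi
the rotation equals the total enclosed defect, so the final angle is initial + defects (mod 2*pi)
final angle = 0 + (4/3)*pi = (4/3)*pi (mod 2*pi)


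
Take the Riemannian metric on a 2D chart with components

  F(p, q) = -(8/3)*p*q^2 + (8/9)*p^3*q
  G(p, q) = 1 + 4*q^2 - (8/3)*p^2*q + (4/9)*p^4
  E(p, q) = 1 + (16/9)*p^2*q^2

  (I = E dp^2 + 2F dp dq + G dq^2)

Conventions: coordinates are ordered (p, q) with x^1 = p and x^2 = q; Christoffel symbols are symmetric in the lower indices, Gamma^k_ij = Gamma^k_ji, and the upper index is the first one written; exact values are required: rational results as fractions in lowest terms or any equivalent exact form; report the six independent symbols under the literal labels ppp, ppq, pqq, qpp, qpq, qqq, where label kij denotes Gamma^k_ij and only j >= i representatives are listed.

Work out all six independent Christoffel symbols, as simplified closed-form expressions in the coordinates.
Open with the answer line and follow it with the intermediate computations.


Answer: Gamma_ppp = 16*p*q^2/(4*p^4 + 16*p^2*q^2 - 24*p^2*q + 36*q^2 + 9), Gamma_ppq = 16*p^2*q/(4*p^4 + 16*p^2*q^2 - 24*p^2*q + 36*q^2 + 9), Gamma_pqq = -24*p*q/(4*p^4 + 16*p^2*q^2 - 24*p^2*q + 36*q^2 + 9), Gamma_qpp = (8*p^2*q - 24*q^2)/(4*p^4 + 16*p^2*q^2 - 24*p^2*q + 36*q^2 + 9), Gamma_qpq = (8*p^3 - 24*p*q)/(4*p^4 + 16*p^2*q^2 - 24*p^2*q + 36*q^2 + 9), Gamma_qqq = (-12*p^2 + 36*q)/(4*p^4 + 16*p^2*q^2 - 24*p^2*q + 36*q^2 + 9)

E = 1 + (16/9)*p^2*q^2; F = -(8/3)*p*q^2 + (8/9)*p^3*q; G = 1 + 4*q^2 - (8/3)*p^2*q + (4/9)*p^4
Gamma^k_ij = (1/2) g^{kl} (d_i g_jl + d_j g_il - d_l g_ij), with g^inv = (1/(EG-F^2)) [[G, -F], [-F, E]]
first partials: E_p = (32/9)*p*q^2, E_q = (32/9)*p^2*q, F_p = -(8/3)*q^2 + (8/3)*p^2*q, F_q = -(16/3)*p*q + (8/9)*p^3, G_p = -(16/3)*p*q + (16/9)*p^3, G_q = 8*q - (8/3)*p^2
D = EG - F^2 = 1 + 4*q^2 - (8/3)*p^2*q + (16/9)*p^2*q^2 + (4/9)*p^4
expanded: Gamma^p_pp = (G E_p - 2F F_p + F E_q)/(2D), Gamma^p_pq = (G E_q - F G_p)/(2D), Gamma^p_qq = (2G F_q - G G_p - F G_q)/(2D), Gamma^q_pp = (2E F_p - E E_q - F E_p)/(2D), Gamma^q_pq = (E G_p - F E_q)/(2D), Gamma^q_qq = (E G_q - 2F F_q + F G_p)/(2D); substitute and cancel common factors


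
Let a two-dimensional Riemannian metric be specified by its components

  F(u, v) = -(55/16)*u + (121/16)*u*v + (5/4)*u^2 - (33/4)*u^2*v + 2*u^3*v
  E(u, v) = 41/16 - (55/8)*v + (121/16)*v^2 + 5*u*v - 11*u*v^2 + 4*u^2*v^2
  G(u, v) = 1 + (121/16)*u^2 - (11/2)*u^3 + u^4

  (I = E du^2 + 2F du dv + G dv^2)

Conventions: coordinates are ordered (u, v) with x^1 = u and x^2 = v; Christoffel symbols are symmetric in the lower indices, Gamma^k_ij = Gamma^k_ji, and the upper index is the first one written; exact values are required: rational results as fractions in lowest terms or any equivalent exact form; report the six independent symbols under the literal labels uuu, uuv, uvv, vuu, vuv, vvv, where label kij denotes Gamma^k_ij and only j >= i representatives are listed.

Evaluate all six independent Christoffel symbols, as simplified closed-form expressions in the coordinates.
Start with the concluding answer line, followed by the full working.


Answer: Gamma_uuu = (64*u*v^2 - 88*v^2 + 40*v)/(16*u^4 - 88*u^3 + 64*u^2*v^2 + 121*u^2 - 176*u*v^2 + 80*u*v + 121*v^2 - 110*v + 41), Gamma_uuv = (64*u^2*v - 176*u*v + 40*u + 121*v - 55)/(16*u^4 - 88*u^3 + 64*u^2*v^2 + 121*u^2 - 176*u*v^2 + 80*u*v + 121*v^2 - 110*v + 41), Gamma_uvv = 0, Gamma_vuu = (32*u^2*v - 88*u*v)/(16*u^4 - 88*u^3 + 64*u^2*v^2 + 121*u^2 - 176*u*v^2 + 80*u*v + 121*v^2 - 110*v + 41), Gamma_vuv = (32*u^3 - 132*u^2 + 121*u)/(16*u^4 - 88*u^3 + 64*u^2*v^2 + 121*u^2 - 176*u*v^2 + 80*u*v + 121*v^2 - 110*v + 41), Gamma_vvv = 0

E = 41/16 - (55/8)*v + (121/16)*v^2 + 5*u*v - 11*u*v^2 + 4*u^2*v^2; F = -(55/16)*u + (121/16)*u*v + (5/4)*u^2 - (33/4)*u^2*v + 2*u^3*v; G = 1 + (121/16)*u^2 - (11/2)*u^3 + u^4
Gamma^k_ij = (1/2) g^{kl} (d_i g_jl + d_j g_il - d_l g_ij), with g^inv = (1/(EG-F^2)) [[G, -F], [-F, E]]
first partials: E_u = 5*v - 11*v^2 + 8*u*v^2, E_v = -55/8 + (121/8)*v + 5*u - 22*u*v + 8*u^2*v, F_u = -55/16 + (121/16)*v + (5/2)*u - (33/2)*u*v + 6*u^2*v, F_v = (121/16)*u - (33/4)*u^2 + 2*u^3, G_u = (121/8)*u - (33/2)*u^2 + 4*u^3, G_v = 0
D = EG - F^2 = 41/16 - (55/8)*v + (121/16)*v^2 + 5*u*v + (121/16)*u^2 - 11*u*v^2 - (11/2)*u^3 + 4*u^2*v^2 + u^4
expanded: Gamma^u_uu = (G E_u - 2F F_u + F E_v)/(2D), Gamma^u_uv = (G E_v - F G_u)/(2D), Gamma^u_vv = (2G F_v - G G_u - F G_v)/(2D), Gamma^v_uu = (2E F_u - E E_v - F E_u)/(2D), Gamma^v_uv = (E G_u - F E_v)/(2D), Gamma^v_vv = (E G_v - 2F F_v + F G_u)/(2D); substitute and cancel common factors


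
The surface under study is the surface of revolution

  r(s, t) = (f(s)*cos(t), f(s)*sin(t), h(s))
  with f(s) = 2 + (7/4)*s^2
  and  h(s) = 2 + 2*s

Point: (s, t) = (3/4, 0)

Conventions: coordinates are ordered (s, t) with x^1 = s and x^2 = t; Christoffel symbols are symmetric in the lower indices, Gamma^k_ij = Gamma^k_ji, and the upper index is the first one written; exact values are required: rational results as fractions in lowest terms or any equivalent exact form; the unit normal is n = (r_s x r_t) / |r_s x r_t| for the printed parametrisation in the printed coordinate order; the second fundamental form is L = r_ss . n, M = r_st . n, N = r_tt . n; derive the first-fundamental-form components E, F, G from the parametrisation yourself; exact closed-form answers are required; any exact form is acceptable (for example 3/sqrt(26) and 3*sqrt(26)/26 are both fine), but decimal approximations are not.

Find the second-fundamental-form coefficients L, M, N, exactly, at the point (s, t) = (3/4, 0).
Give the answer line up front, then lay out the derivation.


Answer: L = -56*sqrt(697)/697, M = 0, N = 191*sqrt(697)/2788

f = 191/64, f' = 21/8, f'' = 7/2, h' = 2, h'' = 0
E = 697/64, F = 0, G = 36481/4096; answer radicand W^2 = 697/64
unnormalised second-form numerators: l = -7, m = 0, n = 191/32; L = l/sqrt(697/64), and similarly M = m/sqrt(W^2), N = n/sqrt(W^2)


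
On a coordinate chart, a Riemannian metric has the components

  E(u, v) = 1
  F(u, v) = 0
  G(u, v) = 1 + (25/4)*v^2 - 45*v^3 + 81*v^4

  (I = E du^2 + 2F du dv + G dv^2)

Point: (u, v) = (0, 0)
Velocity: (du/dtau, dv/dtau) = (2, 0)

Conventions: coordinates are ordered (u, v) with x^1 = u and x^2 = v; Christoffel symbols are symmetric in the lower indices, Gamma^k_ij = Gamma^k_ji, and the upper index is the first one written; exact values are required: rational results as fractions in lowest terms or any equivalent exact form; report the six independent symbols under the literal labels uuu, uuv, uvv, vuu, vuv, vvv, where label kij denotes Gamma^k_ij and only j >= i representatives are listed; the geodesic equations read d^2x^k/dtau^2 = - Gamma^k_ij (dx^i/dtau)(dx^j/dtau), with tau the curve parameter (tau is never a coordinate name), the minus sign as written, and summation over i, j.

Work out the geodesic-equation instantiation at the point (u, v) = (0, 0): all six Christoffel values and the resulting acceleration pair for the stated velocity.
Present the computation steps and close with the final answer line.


E = 1, F = 0, G = 1 at the point
E_u = 0, E_v = 0, F_u = 0, F_v = 0, G_u = 0, G_v = 0
EG - F^2 = 1;  g^inv = (1) * [[1, 0], [0, 1]]
first-kind symbols [ij,l] = (1/2)(d_i g_jl + d_j g_il - d_l g_ij): [uu,u] = E_u/2 = 0, [uu,v] = F_u - E_v/2 = 0, [uv,u] = E_v/2 = 0, [uv,v] = G_u/2 = 0, [vv,u] = F_v - G_u/2 = 0, [vv,v] = G_v/2 = 0
Gamma^u_ij = (G*[ij,u] - F*[ij,v])/(EG - F^2), Gamma^v_ij = (E*[ij,v] - F*[ij,u])/(EG - F^2)
Gamma_uuu = 0, Gamma_uuv = 0, Gamma_uvv = 0, Gamma_vuu = 0, Gamma_vuv = 0, Gamma_vvv = 0
d^2u/dtau^2 = -(Gamma_uuu*(2)^2 + 2*Gamma_uuv*(2)*(0) + Gamma_uvv*(0)^2) = 0
d^2v/dtau^2 = -(Gamma_vuu*(2)^2 + 2*Gamma_vuv*(2)*(0) + Gamma_vvv*(0)^2) = 0

Answer: Gamma_uuu = 0, Gamma_uuv = 0, Gamma_uvv = 0, Gamma_vuu = 0, Gamma_vuv = 0, Gamma_vvv = 0; accelerations (d^2u/dtau^2, d^2v/dtau^2) = (0, 0)


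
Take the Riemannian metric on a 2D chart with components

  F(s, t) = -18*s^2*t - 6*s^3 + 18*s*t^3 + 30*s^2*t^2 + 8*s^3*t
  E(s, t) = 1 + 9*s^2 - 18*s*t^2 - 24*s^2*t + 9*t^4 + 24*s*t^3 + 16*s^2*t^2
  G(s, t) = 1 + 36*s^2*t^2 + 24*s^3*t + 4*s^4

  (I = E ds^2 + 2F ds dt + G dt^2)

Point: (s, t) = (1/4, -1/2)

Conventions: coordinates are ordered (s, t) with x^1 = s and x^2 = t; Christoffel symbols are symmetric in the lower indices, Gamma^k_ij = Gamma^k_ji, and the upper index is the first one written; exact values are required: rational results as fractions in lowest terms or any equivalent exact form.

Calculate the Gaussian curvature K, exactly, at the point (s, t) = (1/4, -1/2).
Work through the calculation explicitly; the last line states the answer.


E = 5/4, F = 5/16, G = 89/64, EG - F^2 = 105/64 at the point
E_s = 5, E_t = 2, F_s = 33/8, F_t = 1/2, G_s = 5/2, G_t = -15/8
E_tt = 2, F_st = -9, G_ss = 3
Using the Brioschi determinant formula for K from the metric derivatives:
M1 = [[-E_tt/2 + F_st - G_ss/2, E_s/2, F_s - E_t/2], [F_t - G_s/2, E, F], [G_t/2, F, G]] = [[-23/2, 5/2, 25/8], [-3/4, 5/4, 5/16], [-15/16, 5/16, 89/64]]; det M1 = -225/16
M2 = [[0, E_t/2, G_s/2], [E_t/2, E, F], [G_s/2, F, G]] = [[0, 1, 5/4], [1, 5/4, 5/16], [5/4, 5/16, 89/64]]; det M2 = -41/16
det M1 - det M2 = -23/2; K = -23/2 / (105/64)^2 = -47104/11025

Answer: K = -47104/11025


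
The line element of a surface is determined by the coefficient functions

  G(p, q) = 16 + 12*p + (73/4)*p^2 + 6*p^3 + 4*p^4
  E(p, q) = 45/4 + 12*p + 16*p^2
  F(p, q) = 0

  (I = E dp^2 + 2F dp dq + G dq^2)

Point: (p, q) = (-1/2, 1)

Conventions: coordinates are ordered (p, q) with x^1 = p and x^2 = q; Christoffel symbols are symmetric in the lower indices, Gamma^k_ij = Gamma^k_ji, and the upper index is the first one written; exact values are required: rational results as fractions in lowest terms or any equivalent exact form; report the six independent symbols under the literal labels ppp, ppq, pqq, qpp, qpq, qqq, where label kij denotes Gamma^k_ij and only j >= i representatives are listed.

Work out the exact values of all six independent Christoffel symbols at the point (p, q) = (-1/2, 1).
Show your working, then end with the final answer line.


E = 37/4, F = 0, G = 225/16 at the point
E_p = -4, E_q = 0, F_p = 0, F_q = 0, G_p = -15/4, G_q = 0
EG - F^2 = 8325/64;  g^inv = (64/8325) * [[225/16, 0], [0, 37/4]]
first-kind symbols [ij,l] = (1/2)(d_i g_jl + d_j g_il - d_l g_ij): [pp,p] = E_p/2 = -2, [pp,q] = F_p - E_q/2 = 0, [pq,p] = E_q/2 = 0, [pq,q] = G_p/2 = -15/8, [qq,p] = F_q - G_p/2 = 15/8, [qq,q] = G_q/2 = 0
Gamma^p_ij = (G*[ij,p] - F*[ij,q])/(EG - F^2), Gamma^q_ij = (E*[ij,q] - F*[ij,p])/(EG - F^2)

Answer: Gamma_ppp = -8/37, Gamma_ppq = 0, Gamma_pqq = 15/74, Gamma_qpp = 0, Gamma_qpq = -2/15, Gamma_qqq = 0


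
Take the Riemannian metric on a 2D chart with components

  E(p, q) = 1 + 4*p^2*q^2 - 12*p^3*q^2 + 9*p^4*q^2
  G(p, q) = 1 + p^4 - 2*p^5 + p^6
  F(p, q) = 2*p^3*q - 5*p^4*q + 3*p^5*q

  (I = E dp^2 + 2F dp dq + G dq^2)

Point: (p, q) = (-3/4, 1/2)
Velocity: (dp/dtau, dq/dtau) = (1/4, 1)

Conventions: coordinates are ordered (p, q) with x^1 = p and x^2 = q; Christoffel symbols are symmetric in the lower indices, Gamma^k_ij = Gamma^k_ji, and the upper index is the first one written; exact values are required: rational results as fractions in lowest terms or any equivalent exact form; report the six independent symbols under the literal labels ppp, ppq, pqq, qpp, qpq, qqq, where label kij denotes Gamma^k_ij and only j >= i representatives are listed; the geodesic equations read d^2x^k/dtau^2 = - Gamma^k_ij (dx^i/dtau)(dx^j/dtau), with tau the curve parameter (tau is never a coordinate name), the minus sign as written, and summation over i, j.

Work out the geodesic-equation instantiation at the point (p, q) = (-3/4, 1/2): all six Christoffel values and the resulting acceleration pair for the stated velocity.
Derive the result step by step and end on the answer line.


E = 3625/1024, F = -3213/2048, G = 8065/4096 at the point
E_p = -663/64, E_q = 2601/256, F_p = 4239/512, F_q = -3213/1024, G_p = -3213/512, G_q = 0
EG - F^2 = 18469/4096;  g^inv = (4096/18469) * [[8065/4096, 3213/2048], [3213/2048, 3625/1024]]
first-kind symbols [ij,l] = (1/2)(d_i g_jl + d_j g_il - d_l g_ij): [pp,p] = E_p/2 = -663/128, [pp,q] = F_p - E_q/2 = 819/256, [pq,p] = E_q/2 = 2601/512, [pq,q] = G_p/2 = -3213/1024, [qq,p] = F_q - G_p/2 = 0, [qq,q] = G_q/2 = 0
Gamma^p_ij = (G*[ij,p] - F*[ij,q])/(EG - F^2), Gamma^q_ij = (E*[ij,q] - F*[ij,p])/(EG - F^2)
Gamma_ppp = -21216/18469, Gamma_ppq = 20808/18469, Gamma_pqq = 0, Gamma_qpp = 13104/18469, Gamma_qpq = -12852/18469, Gamma_qqq = 0
d^2p/dtau^2 = -(Gamma_ppp*(1/4)^2 + 2*Gamma_ppq*(1/4)*(1) + Gamma_pqq*(1)^2) = -9078/18469
d^2q/dtau^2 = -(Gamma_qpp*(1/4)^2 + 2*Gamma_qpq*(1/4)*(1) + Gamma_qqq*(1)^2) = 5607/18469

Answer: Gamma_ppp = -21216/18469, Gamma_ppq = 20808/18469, Gamma_pqq = 0, Gamma_qpp = 13104/18469, Gamma_qpq = -12852/18469, Gamma_qqq = 0; accelerations (d^2p/dtau^2, d^2q/dtau^2) = (-9078/18469, 5607/18469)


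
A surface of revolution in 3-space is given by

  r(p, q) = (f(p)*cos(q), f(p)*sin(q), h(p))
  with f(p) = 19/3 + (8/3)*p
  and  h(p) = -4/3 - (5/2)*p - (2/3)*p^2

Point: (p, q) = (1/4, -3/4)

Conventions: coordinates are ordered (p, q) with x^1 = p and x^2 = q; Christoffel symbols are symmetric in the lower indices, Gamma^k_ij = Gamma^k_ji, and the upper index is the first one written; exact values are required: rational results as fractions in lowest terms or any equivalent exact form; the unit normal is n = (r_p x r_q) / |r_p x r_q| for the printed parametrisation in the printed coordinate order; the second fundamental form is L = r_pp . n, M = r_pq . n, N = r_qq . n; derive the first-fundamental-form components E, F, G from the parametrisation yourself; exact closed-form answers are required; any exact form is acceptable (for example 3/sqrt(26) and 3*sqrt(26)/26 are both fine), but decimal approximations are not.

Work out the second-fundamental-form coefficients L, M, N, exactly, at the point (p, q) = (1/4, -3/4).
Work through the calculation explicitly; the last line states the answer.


f = 7, f' = 8/3, f'' = 0, h' = -17/6, h'' = -4/3
E = 545/36, F = 0, G = 49; answer radicand W^2 = 545/36
unnormalised second-form numerators: l = -32/9, m = 0, n = -119/6; L = l/sqrt(545/36), and similarly M = m/sqrt(W^2), N = n/sqrt(W^2)

Answer: L = -64*sqrt(545)/1635, M = 0, N = -119*sqrt(545)/545


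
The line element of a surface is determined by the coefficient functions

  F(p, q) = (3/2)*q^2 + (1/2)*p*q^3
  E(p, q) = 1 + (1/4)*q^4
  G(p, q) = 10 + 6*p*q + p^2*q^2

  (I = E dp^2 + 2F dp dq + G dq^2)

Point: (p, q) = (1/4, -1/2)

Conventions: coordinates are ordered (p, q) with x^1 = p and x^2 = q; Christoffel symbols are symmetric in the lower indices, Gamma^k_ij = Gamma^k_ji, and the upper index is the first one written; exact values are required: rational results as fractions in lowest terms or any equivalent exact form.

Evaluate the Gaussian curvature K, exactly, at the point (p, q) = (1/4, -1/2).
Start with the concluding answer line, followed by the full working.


Answer: K = -256/88209

E = 65/64, F = 23/64, G = 593/64, EG - F^2 = 297/32 at the point
E_p = 0, E_q = -1/8, F_p = -1/16, F_q = -45/32, G_p = -23/8, G_q = 23/16
E_qq = 3/4, F_pq = 3/8, G_pp = 1/2
Brioschi: K = (det M1 - det M2) / (EG - F^2)^2 with the standard first/second-derivative matrices M1, M2.
M1 = [[-E_qq/2 + F_pq - G_pp/2, E_p/2, F_p - E_q/2], [F_q - G_p/2, E, F], [G_q/2, F, G]] = [[-1/4, 0, 0], [1/32, 65/64, 23/64], [23/32, 23/64, 593/64]]; det M1 = -297/128
M2 = [[0, E_q/2, G_p/2], [E_q/2, E, F], [G_p/2, F, G]] = [[0, -1/16, -23/16], [-1/16, 65/64, 23/64], [-23/16, 23/64, 593/64]]; det M2 = -265/128
det M1 - det M2 = -1/4; K = -1/4 / (297/32)^2 = -256/88209


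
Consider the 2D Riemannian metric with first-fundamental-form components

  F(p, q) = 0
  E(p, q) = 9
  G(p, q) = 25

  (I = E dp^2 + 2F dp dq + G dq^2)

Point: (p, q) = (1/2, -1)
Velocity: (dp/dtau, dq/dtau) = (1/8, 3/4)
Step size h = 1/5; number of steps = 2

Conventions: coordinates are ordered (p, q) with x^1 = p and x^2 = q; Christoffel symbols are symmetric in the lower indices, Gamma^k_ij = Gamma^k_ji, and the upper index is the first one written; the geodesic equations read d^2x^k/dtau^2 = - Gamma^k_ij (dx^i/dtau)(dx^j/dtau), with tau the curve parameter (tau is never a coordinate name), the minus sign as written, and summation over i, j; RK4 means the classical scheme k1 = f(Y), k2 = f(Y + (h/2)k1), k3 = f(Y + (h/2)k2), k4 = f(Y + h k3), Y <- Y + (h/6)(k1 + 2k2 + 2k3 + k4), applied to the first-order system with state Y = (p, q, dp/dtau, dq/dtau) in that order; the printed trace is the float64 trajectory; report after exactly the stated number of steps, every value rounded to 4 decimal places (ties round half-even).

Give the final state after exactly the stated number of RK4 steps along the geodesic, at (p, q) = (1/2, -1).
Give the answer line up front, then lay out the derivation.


Answer: p = 0.5500, q = -0.7000, dp/dtau = 0.1250, dq/dtau = 0.7500

f(Y) = (dp/dtau, dq/dtau, -Gamma^p_ij Y'^i Y'^j, -Gamma^q_ij Y'^i Y'^j) with the Gammas evaluated at the stage position; h = 0.200000; intermediate values shown to 6 dp
step 0: p = 0.5000, q = -1.0000, dp/dtau = 0.1250, dq/dtau = 0.7500
step 1:
  k1: at (p, q) = (0.500000, -1.000000), (dp/dtau, dq/dtau) = (0.125000, 0.750000); Gamma_ppp = 0.000000, Gamma_ppq = 0.000000, Gamma_pqq = 0.000000, Gamma_qpp = 0.000000, Gamma_qpq = 0.000000, Gamma_qqq = 0.000000; k1 = (0.125000, 0.750000, 0.000000, 0.000000)
  k2: at (p, q) = (0.512500, -0.925000), (dp/dtau, dq/dtau) = (0.125000, 0.750000); Gamma_ppp = 0.000000, Gamma_ppq = 0.000000, Gamma_pqq = 0.000000, Gamma_qpp = 0.000000, Gamma_qpq = 0.000000, Gamma_qqq = 0.000000; k2 = (0.125000, 0.750000, 0.000000, 0.000000)
  k3: at (p, q) = (0.512500, -0.925000), (dp/dtau, dq/dtau) = (0.125000, 0.750000); Gamma_ppp = 0.000000, Gamma_ppq = 0.000000, Gamma_pqq = 0.000000, Gamma_qpp = 0.000000, Gamma_qpq = 0.000000, Gamma_qqq = 0.000000; k3 = (0.125000, 0.750000, 0.000000, 0.000000)
  k4: at (p, q) = (0.525000, -0.850000), (dp/dtau, dq/dtau) = (0.125000, 0.750000); Gamma_ppp = 0.000000, Gamma_ppq = 0.000000, Gamma_pqq = 0.000000, Gamma_qpp = 0.000000, Gamma_qpq = 0.000000, Gamma_qqq = 0.000000; k4 = (0.125000, 0.750000, 0.000000, 0.000000)
  Y <- Y + (h/6)(k1 + 2k2 + 2k3 + k4): p = 0.5250, q = -0.8500, dp/dtau = 0.1250, dq/dtau = 0.7500
step 2:
  k1: at (p, q) = (0.525000, -0.850000), (dp/dtau, dq/dtau) = (0.125000, 0.750000); Gamma_ppp = 0.000000, Gamma_ppq = 0.000000, Gamma_pqq = 0.000000, Gamma_qpp = 0.000000, Gamma_qpq = 0.000000, Gamma_qqq = 0.000000; k1 = (0.125000, 0.750000, 0.000000, 0.000000)
  k2: at (p, q) = (0.537500, -0.775000), (dp/dtau, dq/dtau) = (0.125000, 0.750000); Gamma_ppp = 0.000000, Gamma_ppq = 0.000000, Gamma_pqq = 0.000000, Gamma_qpp = 0.000000, Gamma_qpq = 0.000000, Gamma_qqq = 0.000000; k2 = (0.125000, 0.750000, 0.000000, 0.000000)
  k3: at (p, q) = (0.537500, -0.775000), (dp/dtau, dq/dtau) = (0.125000, 0.750000); Gamma_ppp = 0.000000, Gamma_ppq = 0.000000, Gamma_pqq = 0.000000, Gamma_qpp = 0.000000, Gamma_qpq = 0.000000, Gamma_qqq = 0.000000; k3 = (0.125000, 0.750000, 0.000000, 0.000000)
  k4: at (p, q) = (0.550000, -0.700000), (dp/dtau, dq/dtau) = (0.125000, 0.750000); Gamma_ppp = 0.000000, Gamma_ppq = 0.000000, Gamma_pqq = 0.000000, Gamma_qpp = 0.000000, Gamma_qpq = 0.000000, Gamma_qqq = 0.000000; k4 = (0.125000, 0.750000, 0.000000, 0.000000)
  Y <- Y + (h/6)(k1 + 2k2 + 2k3 + k4): p = 0.5500, q = -0.7000, dp/dtau = 0.1250, dq/dtau = 0.7500


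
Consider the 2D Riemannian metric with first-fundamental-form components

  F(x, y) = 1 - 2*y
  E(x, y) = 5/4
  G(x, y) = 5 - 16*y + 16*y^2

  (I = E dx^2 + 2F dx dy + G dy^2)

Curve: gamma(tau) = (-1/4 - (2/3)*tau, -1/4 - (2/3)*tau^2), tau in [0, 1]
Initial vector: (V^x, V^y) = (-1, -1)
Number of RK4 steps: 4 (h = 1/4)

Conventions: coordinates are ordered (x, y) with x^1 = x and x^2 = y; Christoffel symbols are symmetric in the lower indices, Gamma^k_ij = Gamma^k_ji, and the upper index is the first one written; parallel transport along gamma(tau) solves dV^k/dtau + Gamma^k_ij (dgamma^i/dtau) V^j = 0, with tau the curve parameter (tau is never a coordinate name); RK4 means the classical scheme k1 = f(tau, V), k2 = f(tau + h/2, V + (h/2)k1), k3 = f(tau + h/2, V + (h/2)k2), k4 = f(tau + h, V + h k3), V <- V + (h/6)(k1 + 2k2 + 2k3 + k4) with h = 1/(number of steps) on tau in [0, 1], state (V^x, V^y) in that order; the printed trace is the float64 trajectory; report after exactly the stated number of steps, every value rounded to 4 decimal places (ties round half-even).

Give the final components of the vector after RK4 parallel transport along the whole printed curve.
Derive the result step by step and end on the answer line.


gamma'(tau) = (-2/3, -(4/3)*tau); f(tau, V)^k = -Gamma^k_ij(gamma(tau)) gamma'^i(tau) V^j; h = 1/4; intermediate values shown to 6 dp
curve data and Christoffel symbols at the stage parameters:
  tau = 0.000000: gamma = (-0.250000, -0.250000), gamma' = (-0.666667, 0.000000); Gamma_xxx = 0.000000, Gamma_xxy = 0.000000, Gamma_xyy = -0.195122, Gamma_yxx = 0.000000, Gamma_yxy = 0.000000, Gamma_yyy = -1.170732
  tau = 0.125000: gamma = (-0.333333, -0.260417), gamma' = (-0.666667, -0.166667); Gamma_xxx = 0.000000, Gamma_xxy = 0.000000, Gamma_xyy = -0.190445, Gamma_yxx = 0.000000, Gamma_yxy = 0.000000, Gamma_yyy = -1.158539
  tau = 0.250000: gamma = (-0.416667, -0.291667), gamma' = (-0.666667, -0.333333); Gamma_xxx = 0.000000, Gamma_xxy = 0.000000, Gamma_xyy = -0.177340, Gamma_yxx = 0.000000, Gamma_yxy = 0.000000, Gamma_yyy = -1.123153
  tau = 0.375000: gamma = (-0.500000, -0.343750), gamma' = (-0.666667, -0.500000); Gamma_xxx = 0.000000, Gamma_xxy = 0.000000, Gamma_xyy = -0.158220, Gamma_yxx = 0.000000, Gamma_yxy = 0.000000, Gamma_yyy = -1.067985
  tau = 0.500000: gamma = (-0.583333, -0.416667), gamma' = (-0.666667, -0.666667); Gamma_xxx = 0.000000, Gamma_xxy = 0.000000, Gamma_xyy = -0.136106, Gamma_yxx = 0.000000, Gamma_yxy = 0.000000, Gamma_yyy = -0.998110
  tau = 0.625000: gamma = (-0.666667, -0.510417), gamma' = (-0.666667, -0.833333); Gamma_xxx = 0.000000, Gamma_xxy = 0.000000, Gamma_xyy = -0.113733, Gamma_yxx = 0.000000, Gamma_yxy = 0.000000, Gamma_yyy = -0.919341
  tau = 0.750000: gamma = (-0.750000, -0.625000), gamma' = (-0.666667, -1.000000); Gamma_xxx = 0.000000, Gamma_xxy = 0.000000, Gamma_xyy = -0.093023, Gamma_yxx = 0.000000, Gamma_yxy = 0.000000, Gamma_yyy = -0.837209
  tau = 0.875000: gamma = (-0.833333, -0.760417), gamma' = (-0.666667, -1.166667); Gamma_xxx = 0.000000, Gamma_xxy = 0.000000, Gamma_xyy = -0.074995, Gamma_yxx = 0.000000, Gamma_yxy = 0.000000, Gamma_yyy = -0.756201
  tau = 1.000000: gamma = (-0.916667, -0.916667), gamma' = (-0.666667, -1.333333); Gamma_xxx = 0.000000, Gamma_xxy = 0.000000, Gamma_xyy = -0.059950, Gamma_yxx = 0.000000, Gamma_yxy = 0.000000, Gamma_yyy = -0.679434
step 0: V^x = -1.0000, V^y = -1.0000
step 1: k1 = (0.000000, 0.000000), k2 = (0.031741, 0.193090), k3 = (0.030975, 0.188429), k4 = (0.056329, 0.356748); V <- V + (h/6)(k1 + 2k2 + 2k3 + k4): V^x = -0.9924, V^y = -0.9533
step 2: k1 = (0.056355, 0.356916), k2 = (0.071889, 0.485254), k3 = (0.070620, 0.476687), k4 = (0.075690, 0.555062); V <- V + (h/6)(k1 + 2k2 + 2k3 + k4): V^x = -0.9750, V^y = -0.8352
step 3: k1 = (0.075782, 0.555735), k2 = (0.072572, 0.586627), k3 = (0.072206, 0.583669), k4 = (0.064118, 0.577058); V <- V + (h/6)(k1 + 2k2 + 2k3 + k4): V^x = -0.9572, V^y = -0.6905
step 4: k1 = (0.064229, 0.578057), k2 = (0.054089, 0.545397), k3 = (0.054446, 0.548999), k4 = (0.044220, 0.501157); V <- V + (h/6)(k1 + 2k2 + 2k3 + k4): V^x = -0.9436, V^y = -0.5543

Answer: V^x = -0.9436, V^y = -0.5543


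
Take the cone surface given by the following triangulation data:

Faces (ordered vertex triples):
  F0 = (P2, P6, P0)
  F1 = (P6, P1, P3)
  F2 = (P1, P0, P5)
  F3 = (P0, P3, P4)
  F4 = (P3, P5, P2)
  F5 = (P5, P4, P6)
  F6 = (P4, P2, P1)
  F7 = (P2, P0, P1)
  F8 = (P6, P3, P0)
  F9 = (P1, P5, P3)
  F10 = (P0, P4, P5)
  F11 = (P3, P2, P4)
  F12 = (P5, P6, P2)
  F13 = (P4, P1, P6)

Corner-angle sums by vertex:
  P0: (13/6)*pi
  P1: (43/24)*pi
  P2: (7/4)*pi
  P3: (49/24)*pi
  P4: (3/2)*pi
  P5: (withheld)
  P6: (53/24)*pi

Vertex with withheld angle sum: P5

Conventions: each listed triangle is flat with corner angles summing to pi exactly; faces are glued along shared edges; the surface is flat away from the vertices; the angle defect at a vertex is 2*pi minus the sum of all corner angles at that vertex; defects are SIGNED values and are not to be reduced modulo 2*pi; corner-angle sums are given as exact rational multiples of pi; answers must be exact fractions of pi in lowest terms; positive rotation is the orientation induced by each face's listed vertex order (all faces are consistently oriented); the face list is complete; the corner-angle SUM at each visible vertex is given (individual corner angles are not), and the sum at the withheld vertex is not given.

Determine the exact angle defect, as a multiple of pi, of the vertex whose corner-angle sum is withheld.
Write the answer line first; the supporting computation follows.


Answer: defect(P5) = (-13/24)*pi

V = 7, E = 21, F = 14; chi = V - E + F = 0
Gauss-Bonnet: total defect = 2*pi*chi = 0; visible defects sum to (13/24)*pi


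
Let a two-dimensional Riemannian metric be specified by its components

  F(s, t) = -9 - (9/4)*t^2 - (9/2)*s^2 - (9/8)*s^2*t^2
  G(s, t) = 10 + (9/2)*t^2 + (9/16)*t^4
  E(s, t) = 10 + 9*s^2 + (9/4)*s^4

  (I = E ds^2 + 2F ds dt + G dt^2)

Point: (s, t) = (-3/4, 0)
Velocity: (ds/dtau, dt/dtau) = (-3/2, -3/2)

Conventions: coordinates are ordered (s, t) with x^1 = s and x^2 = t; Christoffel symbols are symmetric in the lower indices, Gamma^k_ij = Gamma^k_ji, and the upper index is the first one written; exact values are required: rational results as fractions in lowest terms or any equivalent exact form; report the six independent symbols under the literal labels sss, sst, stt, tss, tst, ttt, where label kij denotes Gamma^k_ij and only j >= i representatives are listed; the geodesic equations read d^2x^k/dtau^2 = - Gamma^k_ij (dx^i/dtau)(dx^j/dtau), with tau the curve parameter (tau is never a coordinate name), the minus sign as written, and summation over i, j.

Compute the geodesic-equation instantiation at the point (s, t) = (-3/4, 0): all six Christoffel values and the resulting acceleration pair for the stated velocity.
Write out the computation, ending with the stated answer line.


E = 16153/1024, F = -369/32, G = 10 at the point
E_s = -1107/64, E_t = 0, F_s = 27/4, F_t = 0, G_s = 0, G_t = 0
EG - F^2 = 25369/1024;  g^inv = (1024/25369) * [[10, 369/32], [369/32, 16153/1024]]
first-kind symbols [ij,l] = (1/2)(d_i g_jl + d_j g_il - d_l g_ij): [ss,s] = E_s/2 = -1107/128, [ss,t] = F_s - E_t/2 = 27/4, [st,s] = E_t/2 = 0, [st,t] = G_s/2 = 0, [tt,s] = F_t - G_s/2 = 0, [tt,t] = G_t/2 = 0
Gamma^s_ij = (G*[ij,s] - F*[ij,t])/(EG - F^2), Gamma^t_ij = (E*[ij,t] - F*[ij,s])/(EG - F^2)
Gamma_sss = -8856/25369, Gamma_sst = 0, Gamma_stt = 0, Gamma_tss = 6912/25369, Gamma_tst = 0, Gamma_ttt = 0
d^2s/dtau^2 = -(Gamma_sss*(-3/2)^2 + 2*Gamma_sst*(-3/2)*(-3/2) + Gamma_stt*(-3/2)^2) = 19926/25369
d^2t/dtau^2 = -(Gamma_tss*(-3/2)^2 + 2*Gamma_tst*(-3/2)*(-3/2) + Gamma_ttt*(-3/2)^2) = -15552/25369

Answer: Gamma_sss = -8856/25369, Gamma_sst = 0, Gamma_stt = 0, Gamma_tss = 6912/25369, Gamma_tst = 0, Gamma_ttt = 0; accelerations (d^2s/dtau^2, d^2t/dtau^2) = (19926/25369, -15552/25369)


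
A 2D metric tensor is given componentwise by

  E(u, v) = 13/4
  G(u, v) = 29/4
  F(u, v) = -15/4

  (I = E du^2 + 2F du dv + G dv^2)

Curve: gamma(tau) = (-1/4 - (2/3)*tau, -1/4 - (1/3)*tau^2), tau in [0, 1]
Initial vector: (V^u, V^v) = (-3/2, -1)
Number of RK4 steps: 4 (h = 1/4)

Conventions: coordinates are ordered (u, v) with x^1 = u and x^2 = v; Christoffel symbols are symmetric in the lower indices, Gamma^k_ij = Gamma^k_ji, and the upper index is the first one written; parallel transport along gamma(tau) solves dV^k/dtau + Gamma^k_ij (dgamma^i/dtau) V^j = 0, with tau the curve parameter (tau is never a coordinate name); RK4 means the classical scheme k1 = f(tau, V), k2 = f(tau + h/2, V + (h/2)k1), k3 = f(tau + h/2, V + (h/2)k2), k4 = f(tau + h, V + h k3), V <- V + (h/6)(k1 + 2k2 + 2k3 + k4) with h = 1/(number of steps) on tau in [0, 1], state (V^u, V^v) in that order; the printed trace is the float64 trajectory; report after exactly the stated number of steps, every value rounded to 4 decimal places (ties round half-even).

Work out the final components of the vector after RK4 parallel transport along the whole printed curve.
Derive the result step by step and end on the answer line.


gamma'(tau) = (-2/3, -(2/3)*tau); f(tau, V)^k = -Gamma^k_ij(gamma(tau)) gamma'^i(tau) V^j; h = 1/4; intermediate values shown to 6 dp
curve data and Christoffel symbols at the stage parameters:
  tau = 0.000000: gamma = (-0.250000, -0.250000), gamma' = (-0.666667, 0.000000); Gamma_uuu = 0.000000, Gamma_uuv = 0.000000, Gamma_uvv = 0.000000, Gamma_vuu = 0.000000, Gamma_vuv = 0.000000, Gamma_vvv = 0.000000
  tau = 0.125000: gamma = (-0.333333, -0.255208), gamma' = (-0.666667, -0.083333); Gamma_uuu = 0.000000, Gamma_uuv = 0.000000, Gamma_uvv = 0.000000, Gamma_vuu = 0.000000, Gamma_vuv = 0.000000, Gamma_vvv = 0.000000
  tau = 0.250000: gamma = (-0.416667, -0.270833), gamma' = (-0.666667, -0.166667); Gamma_uuu = 0.000000, Gamma_uuv = 0.000000, Gamma_uvv = 0.000000, Gamma_vuu = 0.000000, Gamma_vuv = 0.000000, Gamma_vvv = 0.000000
  tau = 0.375000: gamma = (-0.500000, -0.296875), gamma' = (-0.666667, -0.250000); Gamma_uuu = 0.000000, Gamma_uuv = 0.000000, Gamma_uvv = 0.000000, Gamma_vuu = 0.000000, Gamma_vuv = 0.000000, Gamma_vvv = 0.000000
  tau = 0.500000: gamma = (-0.583333, -0.333333), gamma' = (-0.666667, -0.333333); Gamma_uuu = 0.000000, Gamma_uuv = 0.000000, Gamma_uvv = 0.000000, Gamma_vuu = 0.000000, Gamma_vuv = 0.000000, Gamma_vvv = 0.000000
  tau = 0.625000: gamma = (-0.666667, -0.380208), gamma' = (-0.666667, -0.416667); Gamma_uuu = 0.000000, Gamma_uuv = 0.000000, Gamma_uvv = 0.000000, Gamma_vuu = 0.000000, Gamma_vuv = 0.000000, Gamma_vvv = 0.000000
  tau = 0.750000: gamma = (-0.750000, -0.437500), gamma' = (-0.666667, -0.500000); Gamma_uuu = 0.000000, Gamma_uuv = 0.000000, Gamma_uvv = 0.000000, Gamma_vuu = 0.000000, Gamma_vuv = 0.000000, Gamma_vvv = 0.000000
  tau = 0.875000: gamma = (-0.833333, -0.505208), gamma' = (-0.666667, -0.583333); Gamma_uuu = 0.000000, Gamma_uuv = 0.000000, Gamma_uvv = 0.000000, Gamma_vuu = 0.000000, Gamma_vuv = 0.000000, Gamma_vvv = 0.000000
  tau = 1.000000: gamma = (-0.916667, -0.583333), gamma' = (-0.666667, -0.666667); Gamma_uuu = 0.000000, Gamma_uuv = 0.000000, Gamma_uvv = 0.000000, Gamma_vuu = 0.000000, Gamma_vuv = 0.000000, Gamma_vvv = 0.000000
step 0: V^u = -1.5000, V^v = -1.0000
step 1: k1 = (0.000000, 0.000000), k2 = (0.000000, 0.000000), k3 = (0.000000, 0.000000), k4 = (0.000000, 0.000000); V <- V + (h/6)(k1 + 2k2 + 2k3 + k4): V^u = -1.5000, V^v = -1.0000
step 2: k1 = (0.000000, 0.000000), k2 = (0.000000, 0.000000), k3 = (0.000000, 0.000000), k4 = (0.000000, 0.000000); V <- V + (h/6)(k1 + 2k2 + 2k3 + k4): V^u = -1.5000, V^v = -1.0000
step 3: k1 = (0.000000, 0.000000), k2 = (0.000000, 0.000000), k3 = (0.000000, 0.000000), k4 = (0.000000, 0.000000); V <- V + (h/6)(k1 + 2k2 + 2k3 + k4): V^u = -1.5000, V^v = -1.0000
step 4: k1 = (0.000000, 0.000000), k2 = (0.000000, 0.000000), k3 = (0.000000, 0.000000), k4 = (0.000000, 0.000000); V <- V + (h/6)(k1 + 2k2 + 2k3 + k4): V^u = -1.5000, V^v = -1.0000

Answer: V^u = -1.5000, V^v = -1.0000
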